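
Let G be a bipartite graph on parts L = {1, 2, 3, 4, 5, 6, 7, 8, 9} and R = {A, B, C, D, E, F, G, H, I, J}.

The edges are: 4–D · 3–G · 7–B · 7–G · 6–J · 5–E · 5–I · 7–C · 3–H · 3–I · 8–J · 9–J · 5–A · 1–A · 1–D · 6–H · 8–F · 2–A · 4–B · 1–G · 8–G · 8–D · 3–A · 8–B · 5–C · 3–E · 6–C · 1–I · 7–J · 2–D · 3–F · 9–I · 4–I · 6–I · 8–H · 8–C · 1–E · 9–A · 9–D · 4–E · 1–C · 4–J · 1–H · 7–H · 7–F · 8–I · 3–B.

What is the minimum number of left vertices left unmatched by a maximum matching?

0

For example, pair 1–G, 2–D, 3–A, 4–B, 5–E, 6–C, 7–J, 8–H, 9–I.
This saturates every left vertex, so 9 is the maximum.
That matches 9 of the 9, leaving 0 unmatched; no matching can do better.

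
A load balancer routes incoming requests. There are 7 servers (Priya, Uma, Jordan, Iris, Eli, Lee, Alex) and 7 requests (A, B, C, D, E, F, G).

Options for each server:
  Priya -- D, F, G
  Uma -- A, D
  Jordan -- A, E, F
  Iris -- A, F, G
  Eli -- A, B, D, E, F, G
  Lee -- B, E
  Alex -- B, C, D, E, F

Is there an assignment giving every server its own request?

Yes

For example, pair Priya–D, Uma–A, Jordan–E, Iris–F, Eli–G, Lee–B, Alex–C.
Every server is matched, so this is a perfect matching.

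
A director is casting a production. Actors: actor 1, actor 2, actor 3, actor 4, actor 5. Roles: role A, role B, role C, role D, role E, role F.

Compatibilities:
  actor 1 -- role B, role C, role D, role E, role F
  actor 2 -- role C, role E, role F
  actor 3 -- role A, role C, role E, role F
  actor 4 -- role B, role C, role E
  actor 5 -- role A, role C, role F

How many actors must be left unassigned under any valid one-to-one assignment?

A valid assignment of size 5: actor 1-role C, actor 2-role E, actor 3-role A, actor 4-role B, actor 5-role F.
This saturates every actor, so 5 is the maximum.
That matches 5 of the 5, leaving 0 unmatched; no matching can do better.

0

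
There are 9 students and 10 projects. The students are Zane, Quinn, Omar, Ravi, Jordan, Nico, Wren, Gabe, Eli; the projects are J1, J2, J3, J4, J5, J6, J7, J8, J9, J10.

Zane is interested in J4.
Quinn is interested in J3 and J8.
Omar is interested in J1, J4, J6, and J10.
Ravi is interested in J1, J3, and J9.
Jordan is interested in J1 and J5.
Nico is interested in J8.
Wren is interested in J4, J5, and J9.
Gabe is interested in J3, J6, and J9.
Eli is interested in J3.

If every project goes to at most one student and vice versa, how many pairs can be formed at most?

8

A valid assignment of size 8: Zane-J4, Quinn-J3, Omar-J10, Ravi-J1, Jordan-J5, Nico-J8, Wren-J9, Gabe-J6.
The set {Quinn, Nico, Eli} has only 2 neighbours ({J3, J8}), so by Hall's theorem at most 8 of the 9 students can be matched.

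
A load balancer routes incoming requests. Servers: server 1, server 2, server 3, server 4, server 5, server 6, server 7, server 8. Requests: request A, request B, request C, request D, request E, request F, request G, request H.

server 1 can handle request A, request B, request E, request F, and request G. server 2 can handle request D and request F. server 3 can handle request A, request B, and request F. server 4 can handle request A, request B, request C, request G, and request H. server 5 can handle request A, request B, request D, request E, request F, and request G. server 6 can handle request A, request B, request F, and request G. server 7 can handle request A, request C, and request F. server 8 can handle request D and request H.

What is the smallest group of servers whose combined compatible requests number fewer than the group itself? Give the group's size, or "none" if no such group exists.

none

A matching saturating every server exists, for instance server 1→request B, server 2→request D, server 3→request A, server 4→request G, server 5→request E, server 6→request F, server 7→request C, server 8→request H.
By Hall's marriage theorem, this means |N(S)| ≥ |S| for every subset S, so no violating subset exists.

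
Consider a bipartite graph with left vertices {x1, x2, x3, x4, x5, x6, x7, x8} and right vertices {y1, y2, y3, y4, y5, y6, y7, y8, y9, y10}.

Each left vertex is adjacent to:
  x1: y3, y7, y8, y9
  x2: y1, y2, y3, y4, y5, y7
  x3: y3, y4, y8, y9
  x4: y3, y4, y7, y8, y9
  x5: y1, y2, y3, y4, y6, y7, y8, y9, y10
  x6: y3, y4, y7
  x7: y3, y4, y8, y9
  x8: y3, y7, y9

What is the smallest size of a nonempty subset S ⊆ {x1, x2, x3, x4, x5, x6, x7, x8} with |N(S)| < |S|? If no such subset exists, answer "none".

6

Take S = {x1, x3, x4, x6, x7, x8}. Its neighbourhood is {y3, y4, y7, y8, y9}, so |N(S)| = 5 < |S| = 6.
Every subset of size less than 6 has at least as many neighbours as members, so 6 is the minimum.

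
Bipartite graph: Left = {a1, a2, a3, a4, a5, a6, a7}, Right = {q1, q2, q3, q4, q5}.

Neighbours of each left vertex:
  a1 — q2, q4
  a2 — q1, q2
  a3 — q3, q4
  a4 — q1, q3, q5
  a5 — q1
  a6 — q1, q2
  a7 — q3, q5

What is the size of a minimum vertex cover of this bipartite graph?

5

The 5 edges a1–q4, a2–q2, a3–q3, a4–q5, a5–q1 form a matching, so any vertex cover needs at least 5 vertices (one per matched edge).
Conversely {q1, q2, q3, q4, q5} meets every edge and has exactly 5 vertices, so 5 is optimal.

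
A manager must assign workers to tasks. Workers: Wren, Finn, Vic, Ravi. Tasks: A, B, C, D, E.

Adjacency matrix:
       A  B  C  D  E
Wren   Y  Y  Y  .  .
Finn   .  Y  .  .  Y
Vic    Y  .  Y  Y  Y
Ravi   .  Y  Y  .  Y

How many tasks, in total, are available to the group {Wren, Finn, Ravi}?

The union of neighbours of {Wren, Finn, Ravi} is {A, B, C, E}, which has 4 elements.
Since |N(S)| = 4 ≥ |S| = 3, Hall's condition holds for this subset.

4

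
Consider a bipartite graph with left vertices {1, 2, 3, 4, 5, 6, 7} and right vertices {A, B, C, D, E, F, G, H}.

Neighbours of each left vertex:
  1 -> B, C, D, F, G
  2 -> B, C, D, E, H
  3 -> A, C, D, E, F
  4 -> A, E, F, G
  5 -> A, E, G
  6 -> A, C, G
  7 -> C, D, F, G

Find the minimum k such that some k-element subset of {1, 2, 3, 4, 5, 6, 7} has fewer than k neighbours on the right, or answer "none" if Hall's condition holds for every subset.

none

A matching saturating every left vertex exists, for instance 1→B, 2→H, 3→A, 4→G, 5→E, 6→C, 7→F.
By Hall's marriage theorem, this means |N(S)| ≥ |S| for every subset S, so no violating subset exists.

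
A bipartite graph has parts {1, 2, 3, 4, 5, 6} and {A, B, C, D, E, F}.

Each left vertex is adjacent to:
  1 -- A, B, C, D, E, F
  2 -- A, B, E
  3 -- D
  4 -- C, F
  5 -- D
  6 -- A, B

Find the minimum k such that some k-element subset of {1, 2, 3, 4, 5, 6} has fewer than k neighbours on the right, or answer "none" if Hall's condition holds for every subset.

2

Take S = {3, 5}. Its neighbourhood is {D}, so |N(S)| = 1 < |S| = 2.
No single vertex violates Hall's condition since each has at least one neighbour, so 2 is the minimum.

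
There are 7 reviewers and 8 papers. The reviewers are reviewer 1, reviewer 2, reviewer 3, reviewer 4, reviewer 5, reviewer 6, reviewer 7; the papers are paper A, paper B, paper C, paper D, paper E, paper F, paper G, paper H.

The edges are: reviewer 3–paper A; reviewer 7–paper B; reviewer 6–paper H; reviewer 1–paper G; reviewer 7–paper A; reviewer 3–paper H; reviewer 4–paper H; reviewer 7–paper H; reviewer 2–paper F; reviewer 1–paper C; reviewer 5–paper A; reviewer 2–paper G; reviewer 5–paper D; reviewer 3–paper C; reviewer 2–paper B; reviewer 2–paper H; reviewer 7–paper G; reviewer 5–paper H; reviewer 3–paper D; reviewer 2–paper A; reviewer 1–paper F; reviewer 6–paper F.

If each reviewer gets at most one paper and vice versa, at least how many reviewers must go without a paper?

One maximum matching: reviewer 1→paper C, reviewer 2→paper G, reviewer 3→paper D, reviewer 4→paper H, reviewer 5→paper A, reviewer 6→paper F, reviewer 7→paper B.
All 7 reviewers are matched, so no larger matching exists.
That matches 7 of the 7, leaving 0 unmatched; no matching can do better.

0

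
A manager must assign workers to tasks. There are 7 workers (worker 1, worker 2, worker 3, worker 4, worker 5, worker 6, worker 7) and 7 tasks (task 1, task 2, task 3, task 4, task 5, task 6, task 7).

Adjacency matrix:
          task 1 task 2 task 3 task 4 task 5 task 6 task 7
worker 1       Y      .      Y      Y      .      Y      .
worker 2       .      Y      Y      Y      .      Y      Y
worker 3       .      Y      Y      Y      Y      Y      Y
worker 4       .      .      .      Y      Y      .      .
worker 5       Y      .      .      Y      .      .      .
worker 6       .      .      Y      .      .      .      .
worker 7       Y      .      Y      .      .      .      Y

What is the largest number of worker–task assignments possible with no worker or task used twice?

7

For example, pair worker 1→task 6, worker 2→task 4, worker 3→task 2, worker 4→task 5, worker 5→task 1, worker 6→task 3, worker 7→task 7.
This saturates every worker, so 7 is the maximum.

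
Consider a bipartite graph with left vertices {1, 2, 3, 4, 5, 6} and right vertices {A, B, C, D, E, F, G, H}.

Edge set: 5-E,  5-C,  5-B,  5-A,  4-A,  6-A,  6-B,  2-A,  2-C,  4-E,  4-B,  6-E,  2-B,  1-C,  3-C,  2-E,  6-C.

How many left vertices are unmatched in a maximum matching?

2

A valid assignment of size 4: 1–C, 2–A, 4–E, 5–B.
The set {1, 2, 3, 4, 5, 6} has only 4 neighbours ({A, B, C, E}), so by Hall's theorem at most 4 of the 6 left vertices can be matched.
That matches 4 of the 6, leaving 2 unmatched; no matching can do better.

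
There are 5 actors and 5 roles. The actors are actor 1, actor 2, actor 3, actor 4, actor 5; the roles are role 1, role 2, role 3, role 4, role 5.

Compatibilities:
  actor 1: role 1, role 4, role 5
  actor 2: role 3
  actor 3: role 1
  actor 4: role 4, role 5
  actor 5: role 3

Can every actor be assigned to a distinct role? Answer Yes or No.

The set {actor 2, actor 5} has only 1 neighbour ({role 3}), so by Hall's theorem at most 4 of the 5 actors can be matched.
Hence no matching covers every actor.

No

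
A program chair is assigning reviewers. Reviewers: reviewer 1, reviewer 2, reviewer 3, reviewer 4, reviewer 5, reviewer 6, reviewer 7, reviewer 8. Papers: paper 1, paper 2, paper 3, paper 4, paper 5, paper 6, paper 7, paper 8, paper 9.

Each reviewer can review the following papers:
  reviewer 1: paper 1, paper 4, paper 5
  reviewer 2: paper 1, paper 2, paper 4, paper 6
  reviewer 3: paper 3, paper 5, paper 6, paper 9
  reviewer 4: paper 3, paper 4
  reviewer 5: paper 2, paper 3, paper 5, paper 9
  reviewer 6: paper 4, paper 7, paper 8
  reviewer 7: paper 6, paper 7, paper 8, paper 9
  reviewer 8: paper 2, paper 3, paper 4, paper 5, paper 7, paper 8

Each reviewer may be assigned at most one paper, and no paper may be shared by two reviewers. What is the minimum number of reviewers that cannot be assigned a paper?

0

One maximum matching: reviewer 1–paper 1, reviewer 2–paper 4, reviewer 3–paper 6, reviewer 4–paper 3, reviewer 5–paper 5, reviewer 6–paper 7, reviewer 7–paper 8, reviewer 8–paper 2.
All 8 reviewers are matched, so no larger matching exists.
That matches 8 of the 8, leaving 0 unmatched; no matching can do better.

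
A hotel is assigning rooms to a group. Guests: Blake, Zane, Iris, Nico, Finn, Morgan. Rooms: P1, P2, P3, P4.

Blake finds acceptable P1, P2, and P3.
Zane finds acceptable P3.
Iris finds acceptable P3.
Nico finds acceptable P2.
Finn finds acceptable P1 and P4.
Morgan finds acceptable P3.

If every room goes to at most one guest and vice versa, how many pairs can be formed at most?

One maximum matching: Blake–P1, Zane–P3, Nico–P2, Finn–P4.
The set {Zane, Iris, Morgan} has only 1 neighbour ({P3}), so by Hall's theorem at most 4 of the 6 guests can be matched.

4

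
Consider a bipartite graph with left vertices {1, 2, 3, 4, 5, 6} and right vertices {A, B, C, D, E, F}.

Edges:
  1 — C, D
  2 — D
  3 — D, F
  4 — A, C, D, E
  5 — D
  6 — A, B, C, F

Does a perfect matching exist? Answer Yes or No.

The set {2, 5} has only 1 neighbour ({D}), so by Hall's theorem at most 5 of the 6 left vertices can be matched.
Hence no matching covers every left vertex.

No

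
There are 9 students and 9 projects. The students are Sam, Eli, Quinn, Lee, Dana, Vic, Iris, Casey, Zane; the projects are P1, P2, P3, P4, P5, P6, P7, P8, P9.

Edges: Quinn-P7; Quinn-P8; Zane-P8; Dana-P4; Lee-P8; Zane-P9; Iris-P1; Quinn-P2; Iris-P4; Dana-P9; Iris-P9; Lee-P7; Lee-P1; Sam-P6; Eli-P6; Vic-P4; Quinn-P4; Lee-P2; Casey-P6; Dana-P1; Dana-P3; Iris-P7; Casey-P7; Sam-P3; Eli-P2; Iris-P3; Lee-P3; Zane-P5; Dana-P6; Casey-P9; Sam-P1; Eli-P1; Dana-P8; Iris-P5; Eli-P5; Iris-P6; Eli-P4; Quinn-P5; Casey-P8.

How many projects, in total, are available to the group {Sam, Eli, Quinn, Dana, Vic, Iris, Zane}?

9

The union of neighbours of {Sam, Eli, Quinn, Dana, Vic, Iris, Zane} is {P1, P2, P3, P4, P5, P6, P7, P8, P9}, which has 9 elements.
Since |N(S)| = 9 ≥ |S| = 7, Hall's condition holds for this subset.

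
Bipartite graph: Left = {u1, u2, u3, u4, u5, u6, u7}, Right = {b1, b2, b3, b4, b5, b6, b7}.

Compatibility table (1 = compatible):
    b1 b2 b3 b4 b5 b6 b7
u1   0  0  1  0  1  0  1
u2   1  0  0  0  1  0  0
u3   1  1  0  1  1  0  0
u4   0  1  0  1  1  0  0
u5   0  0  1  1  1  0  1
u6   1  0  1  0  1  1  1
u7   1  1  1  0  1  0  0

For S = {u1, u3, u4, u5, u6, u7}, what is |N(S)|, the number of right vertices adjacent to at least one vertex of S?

The union of neighbours of {u1, u3, u4, u5, u6, u7} is {b1, b2, b3, b4, b5, b6, b7}, which has 7 elements.
Since |N(S)| = 7 ≥ |S| = 6, Hall's condition holds for this subset.

7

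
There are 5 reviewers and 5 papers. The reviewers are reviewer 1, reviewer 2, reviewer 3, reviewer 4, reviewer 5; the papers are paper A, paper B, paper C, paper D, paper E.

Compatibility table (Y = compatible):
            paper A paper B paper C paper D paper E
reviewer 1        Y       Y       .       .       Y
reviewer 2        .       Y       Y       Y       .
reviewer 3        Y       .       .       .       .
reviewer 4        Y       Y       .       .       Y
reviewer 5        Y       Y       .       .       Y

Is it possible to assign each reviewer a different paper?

No

The set {reviewer 1, reviewer 3, reviewer 4, reviewer 5} has only 3 neighbours ({paper A, paper B, paper E}), so by Hall's theorem at most 4 of the 5 reviewers can be matched.
Hence no matching covers every reviewer.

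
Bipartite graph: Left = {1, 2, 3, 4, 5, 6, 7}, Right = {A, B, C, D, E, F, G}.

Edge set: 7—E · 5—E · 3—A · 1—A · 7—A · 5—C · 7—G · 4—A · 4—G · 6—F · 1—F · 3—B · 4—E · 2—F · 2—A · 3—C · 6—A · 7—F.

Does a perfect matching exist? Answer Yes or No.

No

The set {1, 2, 6} has only 2 neighbours ({A, F}), so by Hall's theorem at most 6 of the 7 left vertices can be matched.
Hence no matching covers every left vertex.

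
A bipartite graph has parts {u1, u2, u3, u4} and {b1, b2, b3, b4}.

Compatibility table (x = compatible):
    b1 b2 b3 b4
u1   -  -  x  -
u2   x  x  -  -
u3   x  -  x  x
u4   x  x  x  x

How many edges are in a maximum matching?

One maximum matching: u1→b3, u2→b2, u3→b1, u4→b4.
This saturates every left vertex, so 4 is the maximum.

4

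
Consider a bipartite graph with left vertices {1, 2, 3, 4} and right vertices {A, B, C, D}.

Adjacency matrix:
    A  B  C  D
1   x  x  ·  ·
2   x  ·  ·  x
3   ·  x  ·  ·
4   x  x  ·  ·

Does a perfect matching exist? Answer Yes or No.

The set {1, 3, 4} has only 2 neighbours ({A, B}), so by Hall's theorem at most 3 of the 4 left vertices can be matched.
Hence no matching covers every left vertex.

No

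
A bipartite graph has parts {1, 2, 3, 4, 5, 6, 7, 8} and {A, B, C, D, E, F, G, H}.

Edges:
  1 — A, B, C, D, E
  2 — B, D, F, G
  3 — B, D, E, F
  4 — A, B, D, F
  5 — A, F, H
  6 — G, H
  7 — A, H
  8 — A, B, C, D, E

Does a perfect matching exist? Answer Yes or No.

A valid assignment of size 8: 1-C, 2-B, 3-E, 4-D, 5-F, 6-G, 7-H, 8-A.
All 8 left vertices are covered.

Yes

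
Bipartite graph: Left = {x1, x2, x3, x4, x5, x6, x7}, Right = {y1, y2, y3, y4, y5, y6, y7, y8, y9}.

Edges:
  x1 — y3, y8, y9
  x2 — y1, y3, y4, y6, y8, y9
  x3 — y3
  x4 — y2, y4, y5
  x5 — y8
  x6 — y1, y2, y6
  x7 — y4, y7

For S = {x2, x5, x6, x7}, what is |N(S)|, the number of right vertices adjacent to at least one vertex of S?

The union of neighbours of {x2, x5, x6, x7} is {y1, y2, y3, y4, y6, y7, y8, y9}, which has 8 elements.
Since |N(S)| = 8 ≥ |S| = 4, Hall's condition holds for this subset.

8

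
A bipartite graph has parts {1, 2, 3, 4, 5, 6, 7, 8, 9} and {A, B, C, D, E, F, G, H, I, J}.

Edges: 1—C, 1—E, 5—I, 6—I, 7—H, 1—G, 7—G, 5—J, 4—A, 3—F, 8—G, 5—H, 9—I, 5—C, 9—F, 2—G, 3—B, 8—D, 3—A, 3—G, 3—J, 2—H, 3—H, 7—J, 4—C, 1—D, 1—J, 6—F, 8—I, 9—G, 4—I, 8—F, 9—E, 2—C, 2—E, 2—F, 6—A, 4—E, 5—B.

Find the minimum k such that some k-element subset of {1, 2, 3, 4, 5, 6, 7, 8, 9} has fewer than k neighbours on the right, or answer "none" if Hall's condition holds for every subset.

A matching saturating every left vertex exists, for instance 1→J, 2→G, 3→A, 4→I, 5→B, 6→F, 7→H, 8→D, 9→E.
By Hall's marriage theorem, this means |N(S)| ≥ |S| for every subset S, so no violating subset exists.

none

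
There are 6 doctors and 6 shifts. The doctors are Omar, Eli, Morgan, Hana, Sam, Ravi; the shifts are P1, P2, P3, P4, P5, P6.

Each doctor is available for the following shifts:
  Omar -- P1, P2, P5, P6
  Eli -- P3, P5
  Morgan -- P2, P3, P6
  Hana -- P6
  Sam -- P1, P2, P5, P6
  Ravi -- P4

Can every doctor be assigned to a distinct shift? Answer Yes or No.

One maximum matching: Omar-P5, Eli-P3, Morgan-P2, Hana-P6, Sam-P1, Ravi-P4.
All 6 doctors are covered.

Yes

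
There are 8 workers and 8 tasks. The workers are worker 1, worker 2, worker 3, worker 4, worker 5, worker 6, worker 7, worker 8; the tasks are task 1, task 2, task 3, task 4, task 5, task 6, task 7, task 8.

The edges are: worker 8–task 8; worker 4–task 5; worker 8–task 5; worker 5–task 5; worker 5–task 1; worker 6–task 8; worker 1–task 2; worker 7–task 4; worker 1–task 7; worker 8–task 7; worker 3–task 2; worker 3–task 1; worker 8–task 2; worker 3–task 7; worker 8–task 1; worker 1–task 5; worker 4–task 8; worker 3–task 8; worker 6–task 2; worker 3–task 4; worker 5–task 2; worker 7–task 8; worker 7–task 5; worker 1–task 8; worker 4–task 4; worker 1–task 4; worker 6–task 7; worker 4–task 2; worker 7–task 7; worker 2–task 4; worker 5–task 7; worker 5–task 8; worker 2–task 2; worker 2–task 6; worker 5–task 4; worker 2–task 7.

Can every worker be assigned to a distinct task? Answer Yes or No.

The set {worker 1, worker 3, worker 4, worker 5, worker 6, worker 7, worker 8} has only 6 neighbours ({task 1, task 2, task 4, task 5, task 7, task 8}), so by Hall's theorem at most 7 of the 8 workers can be matched.
Hence no matching covers every worker.

No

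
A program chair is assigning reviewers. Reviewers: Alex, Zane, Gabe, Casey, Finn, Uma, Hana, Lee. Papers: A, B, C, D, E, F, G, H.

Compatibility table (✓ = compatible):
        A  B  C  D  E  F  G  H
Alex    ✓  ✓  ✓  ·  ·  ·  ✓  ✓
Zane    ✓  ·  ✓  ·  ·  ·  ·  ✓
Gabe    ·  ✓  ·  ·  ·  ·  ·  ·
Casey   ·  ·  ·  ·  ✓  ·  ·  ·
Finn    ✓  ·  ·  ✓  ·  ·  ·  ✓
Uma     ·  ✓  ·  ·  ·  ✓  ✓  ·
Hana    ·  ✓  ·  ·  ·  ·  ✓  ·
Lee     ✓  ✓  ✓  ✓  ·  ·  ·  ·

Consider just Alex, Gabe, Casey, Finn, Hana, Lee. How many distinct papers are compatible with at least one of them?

The union of neighbours of {Alex, Gabe, Casey, Finn, Hana, Lee} is {A, B, C, D, E, G, H}, which has 7 elements.
Since |N(S)| = 7 ≥ |S| = 6, Hall's condition holds for this subset.

7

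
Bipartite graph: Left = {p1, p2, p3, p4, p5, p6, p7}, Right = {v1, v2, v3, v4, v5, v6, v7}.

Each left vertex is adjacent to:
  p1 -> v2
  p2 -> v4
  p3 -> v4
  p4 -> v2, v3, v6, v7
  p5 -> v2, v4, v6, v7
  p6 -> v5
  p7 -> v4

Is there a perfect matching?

The set {p2, p3, p7} has only 1 neighbour ({v4}), so by Hall's theorem at most 5 of the 7 left vertices can be matched.
Hence no matching covers every left vertex.

No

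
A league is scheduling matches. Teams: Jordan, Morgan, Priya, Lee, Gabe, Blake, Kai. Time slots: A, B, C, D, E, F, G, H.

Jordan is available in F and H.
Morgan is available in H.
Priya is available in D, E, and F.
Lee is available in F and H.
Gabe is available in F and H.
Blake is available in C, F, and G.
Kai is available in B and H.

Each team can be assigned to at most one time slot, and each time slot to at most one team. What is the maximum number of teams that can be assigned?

For example, pair Jordan-F, Morgan-H, Priya-E, Blake-C, Kai-B.
The set {Jordan, Morgan, Lee, Gabe} has only 2 neighbours ({F, H}), so by Hall's theorem at most 5 of the 7 teams can be matched.

5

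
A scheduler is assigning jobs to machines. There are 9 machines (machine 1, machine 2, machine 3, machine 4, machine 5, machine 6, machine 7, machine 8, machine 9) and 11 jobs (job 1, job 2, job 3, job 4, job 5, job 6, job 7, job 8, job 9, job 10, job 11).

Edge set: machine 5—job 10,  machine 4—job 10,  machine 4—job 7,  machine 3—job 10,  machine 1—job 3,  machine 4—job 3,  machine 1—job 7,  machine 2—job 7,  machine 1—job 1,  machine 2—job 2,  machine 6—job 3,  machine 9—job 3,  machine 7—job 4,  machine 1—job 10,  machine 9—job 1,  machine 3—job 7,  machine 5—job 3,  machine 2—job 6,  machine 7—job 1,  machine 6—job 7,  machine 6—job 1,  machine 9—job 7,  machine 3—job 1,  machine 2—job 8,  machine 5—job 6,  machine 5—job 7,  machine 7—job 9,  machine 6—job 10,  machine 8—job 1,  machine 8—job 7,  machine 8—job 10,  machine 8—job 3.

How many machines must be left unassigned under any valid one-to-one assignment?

One maximum matching: machine 1-job 10, machine 2-job 2, machine 3-job 1, machine 4-job 7, machine 5-job 6, machine 6-job 3, machine 7-job 9.
The set {machine 1, machine 3, machine 4, machine 6, machine 8, machine 9} has only 4 neighbours ({job 1, job 10, job 3, job 7}), so by Hall's theorem at most 7 of the 9 machines can be matched.
That matches 7 of the 9, leaving 2 unmatched; no matching can do better.

2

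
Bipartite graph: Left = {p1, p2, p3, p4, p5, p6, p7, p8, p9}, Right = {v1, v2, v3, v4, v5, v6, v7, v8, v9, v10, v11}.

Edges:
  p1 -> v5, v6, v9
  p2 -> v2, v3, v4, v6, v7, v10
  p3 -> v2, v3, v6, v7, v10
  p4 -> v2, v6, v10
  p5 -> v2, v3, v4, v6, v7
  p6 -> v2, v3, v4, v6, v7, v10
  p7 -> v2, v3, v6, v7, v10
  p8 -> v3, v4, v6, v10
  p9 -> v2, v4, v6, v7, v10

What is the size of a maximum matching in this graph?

A valid assignment of size 7: p1–v9, p2–v2, p3–v7, p4–v6, p5–v4, p6–v3, p7–v10.
The set {p2, p3, p4, p5, p6, p7, p8, p9} has only 6 neighbours ({v10, v2, v3, v4, v6, v7}), so by Hall's theorem at most 7 of the 9 left vertices can be matched.

7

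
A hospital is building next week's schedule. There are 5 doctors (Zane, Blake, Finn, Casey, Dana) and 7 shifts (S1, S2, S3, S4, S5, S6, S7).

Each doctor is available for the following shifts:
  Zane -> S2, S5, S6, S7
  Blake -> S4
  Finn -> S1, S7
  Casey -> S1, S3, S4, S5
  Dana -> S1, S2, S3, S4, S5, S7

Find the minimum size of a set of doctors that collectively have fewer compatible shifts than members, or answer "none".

none

A matching saturating every doctor exists, for instance Zane→S7, Blake→S4, Finn→S1, Casey→S3, Dana→S2.
By Hall's marriage theorem, this means |N(S)| ≥ |S| for every subset S, so no violating subset exists.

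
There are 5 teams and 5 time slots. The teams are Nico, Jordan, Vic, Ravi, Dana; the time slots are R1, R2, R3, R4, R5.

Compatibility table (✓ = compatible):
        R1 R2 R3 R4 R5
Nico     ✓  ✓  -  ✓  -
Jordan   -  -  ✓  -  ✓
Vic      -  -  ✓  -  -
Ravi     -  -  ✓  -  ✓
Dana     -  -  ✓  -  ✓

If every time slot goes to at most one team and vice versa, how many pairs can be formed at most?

3

A valid assignment of size 3: Nico-R4, Jordan-R5, Vic-R3.
The set {Jordan, Vic, Ravi, Dana} has only 2 neighbours ({R3, R5}), so by Hall's theorem at most 3 of the 5 teams can be matched.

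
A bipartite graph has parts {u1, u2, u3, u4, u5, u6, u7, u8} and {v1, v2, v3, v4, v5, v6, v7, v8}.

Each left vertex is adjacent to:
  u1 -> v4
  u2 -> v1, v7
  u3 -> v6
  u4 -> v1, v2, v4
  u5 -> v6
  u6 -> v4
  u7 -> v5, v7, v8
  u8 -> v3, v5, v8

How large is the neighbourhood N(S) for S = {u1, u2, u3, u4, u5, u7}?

The union of neighbours of {u1, u2, u3, u4, u5, u7} is {v1, v2, v4, v5, v6, v7, v8}, which has 7 elements.
Since |N(S)| = 7 ≥ |S| = 6, Hall's condition holds for this subset.

7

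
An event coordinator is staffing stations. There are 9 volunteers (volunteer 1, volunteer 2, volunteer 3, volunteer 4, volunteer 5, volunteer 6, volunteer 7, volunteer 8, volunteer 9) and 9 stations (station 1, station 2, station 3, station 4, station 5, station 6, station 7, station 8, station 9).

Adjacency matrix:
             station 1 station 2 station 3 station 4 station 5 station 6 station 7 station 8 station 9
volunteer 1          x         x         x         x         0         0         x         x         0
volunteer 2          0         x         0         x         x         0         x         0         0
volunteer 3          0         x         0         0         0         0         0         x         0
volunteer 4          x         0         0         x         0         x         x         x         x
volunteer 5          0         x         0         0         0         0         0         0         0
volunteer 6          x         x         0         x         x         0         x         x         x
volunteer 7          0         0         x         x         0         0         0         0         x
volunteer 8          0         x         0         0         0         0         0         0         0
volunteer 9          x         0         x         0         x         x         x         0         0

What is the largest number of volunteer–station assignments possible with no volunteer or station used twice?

A valid assignment of size 8: volunteer 1→station 3, volunteer 2→station 5, volunteer 3→station 8, volunteer 4→station 6, volunteer 5→station 2, volunteer 6→station 1, volunteer 7→station 4, volunteer 9→station 7.
The set {volunteer 5, volunteer 8} has only 1 neighbour ({station 2}), so by Hall's theorem at most 8 of the 9 volunteers can be matched.

8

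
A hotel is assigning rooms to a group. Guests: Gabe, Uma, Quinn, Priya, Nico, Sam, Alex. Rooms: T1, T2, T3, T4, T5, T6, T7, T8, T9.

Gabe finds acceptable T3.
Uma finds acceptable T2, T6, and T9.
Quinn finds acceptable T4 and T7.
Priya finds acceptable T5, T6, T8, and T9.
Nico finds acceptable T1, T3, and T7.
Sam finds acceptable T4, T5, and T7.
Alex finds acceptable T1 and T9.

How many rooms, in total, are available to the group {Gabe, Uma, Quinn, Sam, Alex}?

The union of neighbours of {Gabe, Uma, Quinn, Sam, Alex} is {T1, T2, T3, T4, T5, T6, T7, T9}, which has 8 elements.
Since |N(S)| = 8 ≥ |S| = 5, Hall's condition holds for this subset.

8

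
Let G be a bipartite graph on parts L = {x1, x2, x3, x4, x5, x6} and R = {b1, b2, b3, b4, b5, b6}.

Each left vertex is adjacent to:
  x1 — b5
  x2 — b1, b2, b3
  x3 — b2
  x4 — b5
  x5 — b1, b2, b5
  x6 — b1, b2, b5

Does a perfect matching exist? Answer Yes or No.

The set {x1, x3, x4, x5, x6} has only 3 neighbours ({b1, b2, b5}), so by Hall's theorem at most 4 of the 6 left vertices can be matched.
Hence no matching covers every left vertex.

No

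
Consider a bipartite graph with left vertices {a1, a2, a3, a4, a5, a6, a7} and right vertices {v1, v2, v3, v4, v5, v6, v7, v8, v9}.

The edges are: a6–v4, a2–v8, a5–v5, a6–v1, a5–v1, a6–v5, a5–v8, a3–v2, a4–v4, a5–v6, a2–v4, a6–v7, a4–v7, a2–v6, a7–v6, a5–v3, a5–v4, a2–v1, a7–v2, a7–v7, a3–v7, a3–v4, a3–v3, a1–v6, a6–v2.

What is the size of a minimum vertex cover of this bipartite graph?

7

A maximum matching has 7 edges (e.g. a1–v6, a2–v4, a3–v3, a4–v7, a5–v8, a6–v1, a7–v2).
By König's theorem the minimum vertex cover has the same size. One such cover is {a1, a2, a3, a4, a5, a6, a7}.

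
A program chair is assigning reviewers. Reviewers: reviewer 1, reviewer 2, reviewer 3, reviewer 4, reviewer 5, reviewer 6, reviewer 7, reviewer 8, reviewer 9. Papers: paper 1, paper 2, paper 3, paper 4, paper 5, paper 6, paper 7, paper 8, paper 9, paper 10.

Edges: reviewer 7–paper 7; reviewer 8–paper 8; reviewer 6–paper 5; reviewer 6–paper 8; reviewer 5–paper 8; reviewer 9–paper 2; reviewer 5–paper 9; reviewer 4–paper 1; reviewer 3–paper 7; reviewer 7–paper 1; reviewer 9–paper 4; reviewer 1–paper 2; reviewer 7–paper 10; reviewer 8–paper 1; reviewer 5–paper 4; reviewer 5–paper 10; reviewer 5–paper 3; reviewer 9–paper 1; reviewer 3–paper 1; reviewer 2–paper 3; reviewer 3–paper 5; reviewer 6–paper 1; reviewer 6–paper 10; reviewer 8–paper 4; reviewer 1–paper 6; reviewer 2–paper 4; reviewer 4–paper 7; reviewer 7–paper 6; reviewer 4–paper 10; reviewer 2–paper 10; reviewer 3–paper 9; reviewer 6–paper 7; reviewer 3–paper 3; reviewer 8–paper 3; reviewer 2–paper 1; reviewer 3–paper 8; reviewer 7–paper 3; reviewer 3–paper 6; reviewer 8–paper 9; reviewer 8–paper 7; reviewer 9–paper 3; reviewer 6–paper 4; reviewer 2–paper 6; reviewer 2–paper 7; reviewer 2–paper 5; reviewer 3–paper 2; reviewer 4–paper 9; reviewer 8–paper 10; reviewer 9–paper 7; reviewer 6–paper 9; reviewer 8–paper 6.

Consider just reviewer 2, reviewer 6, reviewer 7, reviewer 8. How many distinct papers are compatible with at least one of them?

The union of neighbours of {reviewer 2, reviewer 6, reviewer 7, reviewer 8} is {paper 1, paper 3, paper 4, paper 5, paper 6, paper 7, paper 8, paper 9, paper 10}, which has 9 elements.
Since |N(S)| = 9 ≥ |S| = 4, Hall's condition holds for this subset.

9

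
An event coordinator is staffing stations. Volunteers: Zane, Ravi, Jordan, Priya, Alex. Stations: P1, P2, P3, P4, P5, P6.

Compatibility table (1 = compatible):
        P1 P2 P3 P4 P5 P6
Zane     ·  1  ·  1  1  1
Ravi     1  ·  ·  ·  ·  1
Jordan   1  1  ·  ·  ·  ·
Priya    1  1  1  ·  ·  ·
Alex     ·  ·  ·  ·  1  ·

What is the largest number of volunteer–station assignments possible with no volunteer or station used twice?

5

For example, pair Zane–P6, Ravi–P1, Jordan–P2, Priya–P3, Alex–P5.
All 5 volunteers are matched, so no larger matching exists.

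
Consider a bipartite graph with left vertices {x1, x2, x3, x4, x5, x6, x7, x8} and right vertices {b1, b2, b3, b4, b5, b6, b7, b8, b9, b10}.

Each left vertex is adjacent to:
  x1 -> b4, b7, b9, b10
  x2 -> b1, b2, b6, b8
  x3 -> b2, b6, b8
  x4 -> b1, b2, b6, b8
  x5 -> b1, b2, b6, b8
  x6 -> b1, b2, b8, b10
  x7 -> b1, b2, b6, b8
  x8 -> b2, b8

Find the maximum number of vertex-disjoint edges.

One maximum matching: x1-b7, x2-b1, x3-b2, x4-b6, x5-b8, x6-b10.
The set {x2, x3, x4, x5, x7, x8} has only 4 neighbours ({b1, b2, b6, b8}), so by Hall's theorem at most 6 of the 8 left vertices can be matched.

6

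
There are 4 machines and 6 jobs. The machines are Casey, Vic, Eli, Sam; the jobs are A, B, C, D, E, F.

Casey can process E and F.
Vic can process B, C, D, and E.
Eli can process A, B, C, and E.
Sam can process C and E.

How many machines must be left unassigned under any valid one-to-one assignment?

0

A valid assignment of size 4: Casey-F, Vic-B, Eli-C, Sam-E.
All 4 machines are matched, so no larger matching exists.
That matches 4 of the 4, leaving 0 unmatched; no matching can do better.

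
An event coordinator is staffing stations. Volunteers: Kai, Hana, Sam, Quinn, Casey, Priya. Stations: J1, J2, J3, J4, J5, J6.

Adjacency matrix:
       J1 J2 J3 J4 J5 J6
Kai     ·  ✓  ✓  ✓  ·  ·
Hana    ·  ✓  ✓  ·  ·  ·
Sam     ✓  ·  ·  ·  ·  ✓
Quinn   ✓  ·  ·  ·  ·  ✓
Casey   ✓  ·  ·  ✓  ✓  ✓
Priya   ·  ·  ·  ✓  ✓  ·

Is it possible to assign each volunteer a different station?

For example, pair Kai-J2, Hana-J3, Sam-J1, Quinn-J6, Casey-J4, Priya-J5.
Every volunteer is matched, so this is a perfect matching.

Yes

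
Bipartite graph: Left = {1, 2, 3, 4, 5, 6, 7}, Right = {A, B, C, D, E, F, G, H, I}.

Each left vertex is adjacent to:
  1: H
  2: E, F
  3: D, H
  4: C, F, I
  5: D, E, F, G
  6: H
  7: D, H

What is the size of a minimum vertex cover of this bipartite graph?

A maximum matching has 5 edges (e.g. 1–H, 2–F, 3–D, 4–C, 5–E).
By König's theorem the minimum vertex cover has the same size. One such cover is {2, 4, 5, D, H}.

5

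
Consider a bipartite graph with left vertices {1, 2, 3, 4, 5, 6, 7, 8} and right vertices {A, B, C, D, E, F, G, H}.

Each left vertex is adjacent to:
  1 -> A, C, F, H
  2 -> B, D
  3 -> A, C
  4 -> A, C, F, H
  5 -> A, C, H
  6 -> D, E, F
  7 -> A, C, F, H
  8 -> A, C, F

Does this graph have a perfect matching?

No

The set {1, 3, 4, 5, 7, 8} has only 4 neighbours ({A, C, F, H}), so by Hall's theorem at most 6 of the 8 left vertices can be matched.
Hence no matching covers every left vertex.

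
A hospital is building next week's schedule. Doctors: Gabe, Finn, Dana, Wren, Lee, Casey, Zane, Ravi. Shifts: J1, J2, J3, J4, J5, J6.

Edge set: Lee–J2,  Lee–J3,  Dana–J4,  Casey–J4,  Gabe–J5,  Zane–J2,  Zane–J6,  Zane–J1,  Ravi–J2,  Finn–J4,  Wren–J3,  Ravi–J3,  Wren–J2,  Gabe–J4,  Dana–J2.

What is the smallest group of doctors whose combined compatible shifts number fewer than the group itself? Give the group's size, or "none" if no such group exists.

2

Take S = {Finn, Casey}. Its neighbourhood is {J4}, so |N(S)| = 1 < |S| = 2.
No single vertex violates Hall's condition since each has at least one neighbour, so 2 is the minimum.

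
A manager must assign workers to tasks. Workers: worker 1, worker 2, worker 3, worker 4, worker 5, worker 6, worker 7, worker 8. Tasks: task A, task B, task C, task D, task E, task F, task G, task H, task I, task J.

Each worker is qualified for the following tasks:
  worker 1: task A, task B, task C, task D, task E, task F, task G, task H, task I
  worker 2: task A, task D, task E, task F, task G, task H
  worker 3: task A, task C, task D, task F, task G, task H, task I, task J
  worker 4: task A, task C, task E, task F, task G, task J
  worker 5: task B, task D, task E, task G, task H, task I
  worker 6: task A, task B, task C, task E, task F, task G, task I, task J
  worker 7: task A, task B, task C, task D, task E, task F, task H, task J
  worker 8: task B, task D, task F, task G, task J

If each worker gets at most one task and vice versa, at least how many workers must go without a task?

For example, pair worker 1–task C, worker 2–task G, worker 3–task H, worker 4–task E, worker 5–task I, worker 6–task A, worker 7–task D, worker 8–task F.
All 8 workers are matched, so no larger matching exists.
That matches 8 of the 8, leaving 0 unmatched; no matching can do better.

0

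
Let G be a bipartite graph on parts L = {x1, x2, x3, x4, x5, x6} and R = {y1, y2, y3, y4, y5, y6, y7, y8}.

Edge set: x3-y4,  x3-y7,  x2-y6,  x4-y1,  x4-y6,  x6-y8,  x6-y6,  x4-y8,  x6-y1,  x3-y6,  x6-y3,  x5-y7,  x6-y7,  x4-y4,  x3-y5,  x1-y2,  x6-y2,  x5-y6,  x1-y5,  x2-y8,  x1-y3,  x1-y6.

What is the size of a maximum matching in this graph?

A valid assignment of size 6: x1→y3, x2→y8, x3→y4, x4→y1, x5→y6, x6→y7.
This saturates every left vertex, so 6 is the maximum.

6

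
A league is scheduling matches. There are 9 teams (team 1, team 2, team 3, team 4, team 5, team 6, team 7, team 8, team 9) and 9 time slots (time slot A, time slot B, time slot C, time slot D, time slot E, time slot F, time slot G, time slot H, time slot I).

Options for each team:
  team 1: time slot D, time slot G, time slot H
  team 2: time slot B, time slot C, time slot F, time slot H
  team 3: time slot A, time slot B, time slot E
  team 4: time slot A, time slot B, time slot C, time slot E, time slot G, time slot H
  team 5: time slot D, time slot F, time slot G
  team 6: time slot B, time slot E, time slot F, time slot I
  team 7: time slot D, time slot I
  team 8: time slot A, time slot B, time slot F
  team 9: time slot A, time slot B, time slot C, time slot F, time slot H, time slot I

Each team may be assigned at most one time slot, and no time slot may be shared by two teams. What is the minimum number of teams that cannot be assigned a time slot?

One maximum matching: team 1-time slot H, team 2-time slot B, team 3-time slot A, team 4-time slot E, team 5-time slot G, team 6-time slot I, team 7-time slot D, team 8-time slot F, team 9-time slot C.
This saturates every team, so 9 is the maximum.
That matches 9 of the 9, leaving 0 unmatched; no matching can do better.

0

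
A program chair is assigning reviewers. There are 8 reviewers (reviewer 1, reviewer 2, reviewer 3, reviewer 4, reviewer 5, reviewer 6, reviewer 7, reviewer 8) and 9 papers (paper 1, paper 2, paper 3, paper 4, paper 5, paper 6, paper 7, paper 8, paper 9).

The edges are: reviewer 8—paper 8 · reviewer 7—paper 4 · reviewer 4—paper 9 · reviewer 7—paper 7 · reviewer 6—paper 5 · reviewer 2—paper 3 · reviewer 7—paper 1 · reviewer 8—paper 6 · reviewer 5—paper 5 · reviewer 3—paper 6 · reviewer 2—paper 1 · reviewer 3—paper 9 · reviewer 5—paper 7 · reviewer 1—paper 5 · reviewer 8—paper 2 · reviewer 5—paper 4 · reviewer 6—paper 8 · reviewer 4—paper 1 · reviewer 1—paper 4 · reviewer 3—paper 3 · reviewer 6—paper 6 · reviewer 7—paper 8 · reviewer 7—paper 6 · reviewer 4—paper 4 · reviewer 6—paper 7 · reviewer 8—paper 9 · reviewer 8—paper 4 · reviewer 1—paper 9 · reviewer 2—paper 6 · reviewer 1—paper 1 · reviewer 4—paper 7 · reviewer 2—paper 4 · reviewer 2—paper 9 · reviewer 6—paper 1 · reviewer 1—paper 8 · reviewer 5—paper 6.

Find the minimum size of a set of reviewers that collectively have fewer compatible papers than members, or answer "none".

A matching saturating every reviewer exists, for instance reviewer 1→paper 1, reviewer 2→paper 3, reviewer 3→paper 9, reviewer 4→paper 4, reviewer 5→paper 7, reviewer 6→paper 5, reviewer 7→paper 6, reviewer 8→paper 2.
By Hall's marriage theorem, this means |N(S)| ≥ |S| for every subset S, so no violating subset exists.

none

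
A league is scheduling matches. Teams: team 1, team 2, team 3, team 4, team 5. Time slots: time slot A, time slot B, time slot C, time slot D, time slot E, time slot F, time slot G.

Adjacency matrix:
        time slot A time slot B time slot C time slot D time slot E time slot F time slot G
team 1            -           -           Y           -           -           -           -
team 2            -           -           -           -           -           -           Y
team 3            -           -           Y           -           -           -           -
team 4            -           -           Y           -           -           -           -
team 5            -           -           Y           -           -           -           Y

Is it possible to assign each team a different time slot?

No

The set {team 1, team 2, team 3, team 4, team 5} has only 2 neighbours ({time slot C, time slot G}), so by Hall's theorem at most 2 of the 5 teams can be matched.
Hence no matching covers every team.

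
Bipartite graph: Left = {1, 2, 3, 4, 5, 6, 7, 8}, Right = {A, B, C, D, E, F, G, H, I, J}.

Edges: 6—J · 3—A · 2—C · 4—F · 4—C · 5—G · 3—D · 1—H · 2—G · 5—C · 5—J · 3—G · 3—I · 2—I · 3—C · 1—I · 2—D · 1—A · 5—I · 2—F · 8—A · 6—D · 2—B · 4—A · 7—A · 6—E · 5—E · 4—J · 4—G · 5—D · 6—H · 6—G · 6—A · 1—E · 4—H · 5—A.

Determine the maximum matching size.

One maximum matching: 1–I, 2–B, 3–D, 4–J, 5–E, 6–G, 7–A.
The set {7, 8} has only 1 neighbour ({A}), so by Hall's theorem at most 7 of the 8 left vertices can be matched.

7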